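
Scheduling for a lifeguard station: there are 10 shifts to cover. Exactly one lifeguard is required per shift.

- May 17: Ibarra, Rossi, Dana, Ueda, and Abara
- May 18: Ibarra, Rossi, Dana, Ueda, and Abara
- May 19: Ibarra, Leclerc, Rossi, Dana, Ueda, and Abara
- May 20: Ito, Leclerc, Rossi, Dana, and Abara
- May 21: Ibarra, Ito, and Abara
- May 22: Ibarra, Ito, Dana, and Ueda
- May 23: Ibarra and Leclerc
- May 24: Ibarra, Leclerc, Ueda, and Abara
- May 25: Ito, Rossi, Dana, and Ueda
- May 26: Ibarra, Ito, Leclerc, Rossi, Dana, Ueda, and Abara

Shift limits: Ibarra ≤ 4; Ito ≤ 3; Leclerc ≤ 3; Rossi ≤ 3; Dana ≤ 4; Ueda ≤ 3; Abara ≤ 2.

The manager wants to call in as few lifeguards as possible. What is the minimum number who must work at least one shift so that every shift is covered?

10 slots to fill and no one can take more than 4, so at least ⌈10/4⌉ = 3 lifeguards are needed.
Ibarra, Ito, and Leclerc alone can cover everything: May 17→Ibarra, May 18→Ibarra, May 19→Ibarra, May 20→Ito, May 21→Ibarra, May 22→Ito, May 23→Leclerc, May 24→Leclerc, May 25→Ito, May 26→Leclerc.

3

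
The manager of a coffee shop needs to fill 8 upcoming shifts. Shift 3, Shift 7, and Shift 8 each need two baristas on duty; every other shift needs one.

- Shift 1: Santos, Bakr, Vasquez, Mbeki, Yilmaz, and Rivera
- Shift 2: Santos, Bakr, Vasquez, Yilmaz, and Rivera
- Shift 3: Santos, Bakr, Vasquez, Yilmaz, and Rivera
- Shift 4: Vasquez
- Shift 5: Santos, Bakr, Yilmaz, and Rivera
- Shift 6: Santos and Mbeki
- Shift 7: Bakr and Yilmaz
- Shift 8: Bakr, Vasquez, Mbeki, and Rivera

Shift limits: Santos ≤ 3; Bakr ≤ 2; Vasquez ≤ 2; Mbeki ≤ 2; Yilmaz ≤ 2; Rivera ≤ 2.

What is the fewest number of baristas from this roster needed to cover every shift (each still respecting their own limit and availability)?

11 slots to fill and no one can take more than 3, so at least ⌈11/3⌉ = 4 baristas are needed.
Any 4 baristas together have capacity at most 3+2+2+2 = 9 < 11 slots, so 4 can never suffice.
Santos, Bakr, Vasquez, Mbeki, and Yilmaz alone can cover everything: Shift 1→Mbeki, Shift 2→Santos, Shift 3→Vasquez+Yilmaz, Shift 4→Vasquez, Shift 5→Santos, Shift 6→Santos, Shift 7→Bakr+Yilmaz, Shift 8→Bakr+Mbeki.

5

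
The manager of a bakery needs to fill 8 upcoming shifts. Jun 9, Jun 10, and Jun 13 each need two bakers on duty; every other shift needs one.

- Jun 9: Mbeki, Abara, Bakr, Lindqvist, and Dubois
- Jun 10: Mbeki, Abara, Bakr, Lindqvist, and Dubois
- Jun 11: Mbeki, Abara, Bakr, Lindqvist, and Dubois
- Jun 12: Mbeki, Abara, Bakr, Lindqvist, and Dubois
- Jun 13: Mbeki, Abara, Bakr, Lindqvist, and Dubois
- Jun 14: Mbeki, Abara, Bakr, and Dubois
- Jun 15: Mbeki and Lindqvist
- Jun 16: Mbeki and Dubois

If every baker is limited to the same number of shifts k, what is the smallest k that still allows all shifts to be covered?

With 5 bakers and 11 worker-slots to fill, someone must work at least ⌈11/5⌉ = 3 shifts, so k ≥ 3.
k = 3 works: Jun 9→Abara+Bakr, Jun 10→Bakr+Lindqvist, Jun 11→Abara, Jun 12→Abara, Jun 13→Bakr+Lindqvist, Jun 14→Mbeki, Jun 15→Mbeki, Jun 16→Mbeki.
Loads: Mbeki 3, Abara 3, Bakr 3, Lindqvist 2, Dubois 0 — all ≤ 3.

3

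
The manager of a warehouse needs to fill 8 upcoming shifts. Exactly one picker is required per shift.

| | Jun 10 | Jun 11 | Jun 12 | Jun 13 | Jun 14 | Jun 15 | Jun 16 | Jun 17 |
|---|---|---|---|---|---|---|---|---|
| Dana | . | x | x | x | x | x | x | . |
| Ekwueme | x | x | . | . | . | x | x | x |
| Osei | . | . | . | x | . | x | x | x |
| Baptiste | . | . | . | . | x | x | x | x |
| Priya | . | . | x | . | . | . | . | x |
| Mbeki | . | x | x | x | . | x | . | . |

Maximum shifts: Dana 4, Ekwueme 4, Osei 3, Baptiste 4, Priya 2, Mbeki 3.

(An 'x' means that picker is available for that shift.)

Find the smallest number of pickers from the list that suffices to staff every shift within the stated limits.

8 slots to fill and no one can take more than 4, so at least ⌈8/4⌉ = 2 pickers are needed.
Dana and Ekwueme alone can cover everything: Jun 10→Ekwueme, Jun 11→Dana, Jun 12→Dana, Jun 13→Dana, Jun 14→Dana, Jun 15→Ekwueme, Jun 16→Ekwueme, Jun 17→Ekwueme.

2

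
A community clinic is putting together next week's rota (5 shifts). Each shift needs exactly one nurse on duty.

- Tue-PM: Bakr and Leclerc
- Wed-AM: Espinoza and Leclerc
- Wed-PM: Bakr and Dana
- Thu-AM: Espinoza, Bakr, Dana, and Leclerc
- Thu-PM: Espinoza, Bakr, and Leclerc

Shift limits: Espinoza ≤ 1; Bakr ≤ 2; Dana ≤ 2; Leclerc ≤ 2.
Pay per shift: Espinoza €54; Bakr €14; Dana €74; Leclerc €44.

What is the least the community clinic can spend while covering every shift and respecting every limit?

€170

Picking the cheapest available nurse for each shift independently would cost €100, but that ignores the shift limits.
An optimal schedule: Tue-PM→Bakr, Wed-AM→Leclerc, Wed-PM→Bakr, Thu-AM→Espinoza, Thu-PM→Leclerc.
Total: 14 + 44 + 14 + 54 + 44 = €170.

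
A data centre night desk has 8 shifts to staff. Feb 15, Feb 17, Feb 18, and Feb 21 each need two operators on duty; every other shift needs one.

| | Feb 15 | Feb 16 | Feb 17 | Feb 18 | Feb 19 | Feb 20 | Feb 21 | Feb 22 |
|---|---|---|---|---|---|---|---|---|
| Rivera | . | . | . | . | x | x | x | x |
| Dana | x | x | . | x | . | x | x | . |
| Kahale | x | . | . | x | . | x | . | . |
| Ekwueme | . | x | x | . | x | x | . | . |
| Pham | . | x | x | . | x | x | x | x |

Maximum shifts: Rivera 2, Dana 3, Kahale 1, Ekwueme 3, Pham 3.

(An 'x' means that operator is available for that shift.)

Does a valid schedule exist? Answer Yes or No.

Total capacity is 12 and 12 slots are needed, so capacity alone doesn't rule it out.
Shifts {Feb 15, Feb 18} need 4 worker-slots in total, but the operators available for any of those shifts (Dana and Kahale) can supply at most 3 among them. So no valid schedule exists.

No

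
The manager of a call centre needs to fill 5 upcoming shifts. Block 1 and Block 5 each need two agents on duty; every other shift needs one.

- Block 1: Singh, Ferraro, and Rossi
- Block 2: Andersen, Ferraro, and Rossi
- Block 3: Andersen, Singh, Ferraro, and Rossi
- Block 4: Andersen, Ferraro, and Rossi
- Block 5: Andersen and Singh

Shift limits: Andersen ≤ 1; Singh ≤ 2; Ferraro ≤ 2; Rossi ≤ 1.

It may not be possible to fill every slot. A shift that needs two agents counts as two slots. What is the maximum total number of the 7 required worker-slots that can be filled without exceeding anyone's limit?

Total capacity across all agents is 1+2+2+1 = 6, and 7 slots are needed, so at most 6 can be filled.
An assignment achieving 6: Block 1→Singh+Ferraro, Block 2→Ferraro, Block 4→Rossi, Block 5→Andersen+Singh.
Loads: Andersen 1/1, Singh 2/2, Ferraro 2/2, Rossi 1/1.

6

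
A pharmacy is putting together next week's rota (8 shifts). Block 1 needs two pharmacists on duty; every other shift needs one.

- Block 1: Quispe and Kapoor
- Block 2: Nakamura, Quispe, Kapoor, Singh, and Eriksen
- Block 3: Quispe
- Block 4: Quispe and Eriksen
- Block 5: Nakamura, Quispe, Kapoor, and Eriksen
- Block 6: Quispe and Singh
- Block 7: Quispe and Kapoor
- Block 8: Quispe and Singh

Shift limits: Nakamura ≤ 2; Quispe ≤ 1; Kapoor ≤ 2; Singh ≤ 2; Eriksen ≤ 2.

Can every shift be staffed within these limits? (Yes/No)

Total capacity is 9 and 9 slots are needed, so capacity alone doesn't rule it out.
Shifts {Block 1, Block 3} need 3 worker-slots in total, but the pharmacists available for any of those shifts (Quispe and Kapoor) can supply at most 2 among them. So no valid schedule exists.

No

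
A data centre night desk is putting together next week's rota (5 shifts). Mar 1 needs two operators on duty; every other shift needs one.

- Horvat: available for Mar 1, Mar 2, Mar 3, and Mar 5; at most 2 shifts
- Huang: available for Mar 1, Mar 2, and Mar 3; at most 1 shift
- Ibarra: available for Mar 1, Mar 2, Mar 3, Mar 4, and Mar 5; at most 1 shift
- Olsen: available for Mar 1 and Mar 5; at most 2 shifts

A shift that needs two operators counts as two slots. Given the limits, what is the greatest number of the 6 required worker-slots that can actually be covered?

6

Total capacity across all operators is 2+1+1+2 = 6, and 6 slots are needed, so at most 6 can be filled.
An assignment achieving 6: Mar 1→Huang+Olsen, Mar 2→Horvat, Mar 3→Horvat, Mar 4→Ibarra, Mar 5→Olsen.
Loads: Horvat 2/2, Huang 1/1, Ibarra 1/1, Olsen 2/2.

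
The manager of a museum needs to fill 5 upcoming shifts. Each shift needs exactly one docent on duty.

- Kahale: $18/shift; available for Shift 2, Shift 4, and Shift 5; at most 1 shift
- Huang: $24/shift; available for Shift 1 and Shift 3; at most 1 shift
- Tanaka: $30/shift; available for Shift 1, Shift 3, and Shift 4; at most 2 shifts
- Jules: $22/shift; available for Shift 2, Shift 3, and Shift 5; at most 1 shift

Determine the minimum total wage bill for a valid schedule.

$124

Picking the cheapest available docent for each shift independently would cost $100, but that ignores the shift limits.
An optimal schedule: Shift 1→Huang, Shift 2→Kahale, Shift 3→Tanaka, Shift 4→Tanaka, Shift 5→Jules.
Total: 24 + 18 + 30 + 30 + 22 = $124.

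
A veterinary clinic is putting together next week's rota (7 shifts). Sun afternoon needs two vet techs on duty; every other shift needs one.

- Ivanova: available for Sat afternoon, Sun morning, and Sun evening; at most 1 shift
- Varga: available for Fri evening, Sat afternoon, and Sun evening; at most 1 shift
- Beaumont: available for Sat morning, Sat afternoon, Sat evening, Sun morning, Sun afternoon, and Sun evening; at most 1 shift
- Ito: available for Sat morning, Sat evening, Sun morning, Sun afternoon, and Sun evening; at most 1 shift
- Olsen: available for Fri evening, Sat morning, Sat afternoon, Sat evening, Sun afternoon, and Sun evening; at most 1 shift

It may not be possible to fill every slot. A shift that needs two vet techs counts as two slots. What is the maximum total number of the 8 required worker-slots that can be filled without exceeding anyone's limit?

Total capacity across all vet techs is 1+1+1+1+1 = 5, and 8 slots are needed, so at most 5 can be filled.
An assignment achieving 5: Fri evening→Varga, Sat morning→Beaumont, Sat evening→Ito, Sun morning→Ivanova, Sun afternoon→Olsen.
Loads: Ivanova 1/1, Varga 1/1, Beaumont 1/1, Ito 1/1, Olsen 1/1.

5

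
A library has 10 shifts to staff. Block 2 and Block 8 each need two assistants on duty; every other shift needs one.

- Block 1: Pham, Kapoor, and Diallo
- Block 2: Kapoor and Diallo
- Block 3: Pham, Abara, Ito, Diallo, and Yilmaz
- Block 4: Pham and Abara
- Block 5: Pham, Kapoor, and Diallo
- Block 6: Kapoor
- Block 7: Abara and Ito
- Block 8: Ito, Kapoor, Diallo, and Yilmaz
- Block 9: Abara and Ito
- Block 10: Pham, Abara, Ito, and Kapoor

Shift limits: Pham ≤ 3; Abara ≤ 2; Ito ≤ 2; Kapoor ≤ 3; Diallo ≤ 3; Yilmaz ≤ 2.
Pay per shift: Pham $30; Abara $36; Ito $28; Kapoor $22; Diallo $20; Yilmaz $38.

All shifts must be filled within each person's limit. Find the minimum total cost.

Block 2 can only be covered by Kapoor and Diallo, so that assignment is forced.
Block 6 can only be covered by Kapoor, so that assignment is forced.
Picking the cheapest available assistant for each shift independently would cost $274, but that ignores the shift limits.
An optimal schedule: Block 1→Diallo, Block 2→Diallo+Kapoor, Block 3→Abara, Block 4→Pham, Block 5→Pham, Block 6→Kapoor, Block 7→Ito, Block 8→Diallo+Kapoor, Block 9→Ito, Block 10→Pham.
Total: 20 + 20 + 22 + 36 + 30 + 30 + 22 + 28 + 20 + 22 + 28 + 30 = $308.

$308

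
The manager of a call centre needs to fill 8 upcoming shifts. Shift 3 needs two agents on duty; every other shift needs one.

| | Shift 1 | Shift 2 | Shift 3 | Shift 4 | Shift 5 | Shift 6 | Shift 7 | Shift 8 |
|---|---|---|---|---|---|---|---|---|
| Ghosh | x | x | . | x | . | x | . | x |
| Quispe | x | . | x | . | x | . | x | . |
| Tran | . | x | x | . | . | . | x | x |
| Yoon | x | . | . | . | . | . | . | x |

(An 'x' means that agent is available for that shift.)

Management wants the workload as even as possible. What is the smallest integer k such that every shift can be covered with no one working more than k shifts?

With 4 agents and 9 worker-slots to fill, someone must work at least ⌈9/4⌉ = 3 shifts, so k ≥ 3.
k = 3 works: Shift 1→Yoon, Shift 2→Ghosh, Shift 3→Quispe+Tran, Shift 4→Ghosh, Shift 5→Quispe, Shift 6→Ghosh, Shift 7→Quispe, Shift 8→Tran.
Loads: Ghosh 3, Quispe 3, Tran 2, Yoon 1 — all ≤ 3.

3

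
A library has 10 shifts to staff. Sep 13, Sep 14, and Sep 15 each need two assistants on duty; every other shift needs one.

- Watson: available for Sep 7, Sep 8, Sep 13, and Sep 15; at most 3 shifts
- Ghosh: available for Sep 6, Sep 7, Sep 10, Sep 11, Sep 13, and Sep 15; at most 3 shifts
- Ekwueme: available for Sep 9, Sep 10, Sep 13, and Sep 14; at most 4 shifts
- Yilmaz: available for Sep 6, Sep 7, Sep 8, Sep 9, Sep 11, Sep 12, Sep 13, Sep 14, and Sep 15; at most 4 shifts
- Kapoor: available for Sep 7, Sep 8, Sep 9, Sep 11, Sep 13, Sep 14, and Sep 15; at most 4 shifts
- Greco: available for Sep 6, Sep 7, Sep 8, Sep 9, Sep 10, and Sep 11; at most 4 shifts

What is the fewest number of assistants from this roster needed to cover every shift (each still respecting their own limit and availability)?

13 slots to fill and no one can take more than 4, so at least ⌈13/4⌉ = 4 assistants are needed.
Watson, Ghosh, Ekwueme, and Yilmaz alone can cover everything: Sep 6→Ghosh, Sep 7→Watson, Sep 8→Watson, Sep 9→Ekwueme, Sep 10→Ghosh, Sep 11→Ghosh, Sep 12→Yilmaz, Sep 13→Ekwueme+Yilmaz, Sep 14→Ekwueme+Yilmaz, Sep 15→Watson+Yilmaz.

4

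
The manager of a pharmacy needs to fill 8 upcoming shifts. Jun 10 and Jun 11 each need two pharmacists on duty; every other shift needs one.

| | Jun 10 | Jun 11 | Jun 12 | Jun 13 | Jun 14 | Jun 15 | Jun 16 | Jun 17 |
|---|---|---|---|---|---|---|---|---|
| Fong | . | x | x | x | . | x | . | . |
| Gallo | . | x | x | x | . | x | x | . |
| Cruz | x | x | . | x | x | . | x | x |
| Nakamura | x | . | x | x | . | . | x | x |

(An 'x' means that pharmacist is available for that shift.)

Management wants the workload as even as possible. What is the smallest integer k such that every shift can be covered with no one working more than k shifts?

3

With 4 pharmacists and 10 worker-slots to fill, someone must work at least ⌈10/4⌉ = 3 shifts, so k ≥ 3.
k = 3 works: Jun 10→Cruz+Nakamura, Jun 11→Fong+Gallo, Jun 12→Fong, Jun 13→Gallo, Jun 14→Cruz, Jun 15→Fong, Jun 16→Gallo, Jun 17→Cruz.
Loads: Fong 3, Gallo 3, Cruz 3, Nakamura 1 — all ≤ 3.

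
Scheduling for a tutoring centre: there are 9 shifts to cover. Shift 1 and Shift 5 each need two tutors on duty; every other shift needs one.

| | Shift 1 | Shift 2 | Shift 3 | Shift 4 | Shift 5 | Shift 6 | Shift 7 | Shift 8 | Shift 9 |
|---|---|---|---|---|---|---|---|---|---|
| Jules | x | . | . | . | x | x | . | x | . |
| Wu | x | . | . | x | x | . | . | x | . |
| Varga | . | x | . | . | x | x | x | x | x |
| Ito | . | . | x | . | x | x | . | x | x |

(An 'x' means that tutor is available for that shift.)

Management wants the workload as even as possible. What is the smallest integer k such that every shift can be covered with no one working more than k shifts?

With 4 tutors and 11 worker-slots to fill, someone must work at least ⌈11/4⌉ = 3 shifts, so k ≥ 3.
k = 3 works: Shift 1→Jules+Wu, Shift 2→Varga, Shift 3→Ito, Shift 4→Wu, Shift 5→Wu+Ito, Shift 6→Jules, Shift 7→Varga, Shift 8→Jules, Shift 9→Varga.
Loads: Jules 3, Wu 3, Varga 3, Ito 2 — all ≤ 3.

3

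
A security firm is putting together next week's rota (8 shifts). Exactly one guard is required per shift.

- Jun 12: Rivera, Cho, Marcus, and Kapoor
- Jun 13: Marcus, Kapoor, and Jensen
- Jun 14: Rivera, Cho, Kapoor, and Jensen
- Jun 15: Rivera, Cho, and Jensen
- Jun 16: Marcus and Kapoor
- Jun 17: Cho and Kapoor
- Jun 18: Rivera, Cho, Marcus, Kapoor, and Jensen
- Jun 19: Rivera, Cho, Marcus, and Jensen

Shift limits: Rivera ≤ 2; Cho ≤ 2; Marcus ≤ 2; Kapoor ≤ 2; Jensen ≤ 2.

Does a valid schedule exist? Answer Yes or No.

Yes

One valid schedule: Jun 12→Rivera, Jun 13→Marcus, Jun 14→Cho, Jun 15→Rivera, Jun 16→Marcus, Jun 17→Cho, Jun 18→Kapoor, Jun 19→Jensen.
Loads: Rivera 2/2, Cho 2/2, Marcus 2/2, Kapoor 1/2, Jensen 1/2 — all within limits.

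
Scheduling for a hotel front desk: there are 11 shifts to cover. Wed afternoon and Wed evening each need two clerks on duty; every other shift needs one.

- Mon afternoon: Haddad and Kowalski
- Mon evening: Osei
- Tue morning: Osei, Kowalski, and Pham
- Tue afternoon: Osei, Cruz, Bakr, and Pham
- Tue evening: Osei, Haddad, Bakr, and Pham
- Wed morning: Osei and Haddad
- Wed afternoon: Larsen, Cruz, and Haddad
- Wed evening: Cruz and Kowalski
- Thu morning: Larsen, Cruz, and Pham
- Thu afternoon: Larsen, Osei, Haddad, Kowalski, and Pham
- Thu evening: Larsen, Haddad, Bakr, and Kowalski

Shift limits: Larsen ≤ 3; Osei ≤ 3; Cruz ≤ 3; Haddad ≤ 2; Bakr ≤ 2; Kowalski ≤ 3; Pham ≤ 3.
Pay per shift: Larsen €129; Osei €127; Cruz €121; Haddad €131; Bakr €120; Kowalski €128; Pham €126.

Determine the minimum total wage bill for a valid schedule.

Mon evening can only be covered by Osei, so that assignment is forced.
Wed evening can only be covered by Cruz and Kowalski, so that assignment is forced.
Picking the cheapest available clerk for each shift independently would cost €1614, but that ignores the shift limits.
An optimal schedule: Mon afternoon→Kowalski, Mon evening→Osei, Tue morning→Pham, Tue afternoon→Bakr, Tue evening→Pham, Wed morning→Osei, Wed afternoon→Cruz+Larsen, Wed evening→Cruz+Kowalski, Thu morning→Cruz, Thu afternoon→Pham, Thu evening→Bakr.
Total: 128 + 127 + 126 + 120 + 126 + 127 + 121 + 129 + 121 + 128 + 121 + 126 + 120 = €1620.

€1620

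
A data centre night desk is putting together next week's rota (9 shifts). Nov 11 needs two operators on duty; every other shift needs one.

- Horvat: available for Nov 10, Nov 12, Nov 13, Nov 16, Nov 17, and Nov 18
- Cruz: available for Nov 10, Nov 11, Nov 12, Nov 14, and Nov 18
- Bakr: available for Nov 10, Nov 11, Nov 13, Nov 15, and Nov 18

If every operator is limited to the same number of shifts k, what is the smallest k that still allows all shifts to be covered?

With 3 operators and 10 worker-slots to fill, someone must work at least ⌈10/3⌉ = 4 shifts, so k ≥ 4.
k = 4 works: Nov 10→Cruz, Nov 11→Cruz+Bakr, Nov 12→Horvat, Nov 13→Horvat, Nov 14→Cruz, Nov 15→Bakr, Nov 16→Horvat, Nov 17→Horvat, Nov 18→Cruz.
Loads: Horvat 4, Cruz 4, Bakr 2 — all ≤ 4.

4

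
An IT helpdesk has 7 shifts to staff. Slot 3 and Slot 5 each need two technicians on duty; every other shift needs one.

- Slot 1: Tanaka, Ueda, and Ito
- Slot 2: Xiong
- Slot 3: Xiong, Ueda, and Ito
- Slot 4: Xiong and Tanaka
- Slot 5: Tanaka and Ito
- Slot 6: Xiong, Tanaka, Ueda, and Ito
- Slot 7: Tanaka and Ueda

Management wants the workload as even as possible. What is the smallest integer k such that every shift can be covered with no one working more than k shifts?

With 4 technicians and 9 worker-slots to fill, someone must work at least ⌈9/4⌉ = 3 shifts, so k ≥ 3.
k = 3 works: Slot 1→Tanaka, Slot 2→Xiong, Slot 3→Xiong+Ueda, Slot 4→Xiong, Slot 5→Tanaka+Ito, Slot 6→Ueda, Slot 7→Tanaka.
Loads: Xiong 3, Tanaka 3, Ueda 2, Ito 1 — all ≤ 3.

3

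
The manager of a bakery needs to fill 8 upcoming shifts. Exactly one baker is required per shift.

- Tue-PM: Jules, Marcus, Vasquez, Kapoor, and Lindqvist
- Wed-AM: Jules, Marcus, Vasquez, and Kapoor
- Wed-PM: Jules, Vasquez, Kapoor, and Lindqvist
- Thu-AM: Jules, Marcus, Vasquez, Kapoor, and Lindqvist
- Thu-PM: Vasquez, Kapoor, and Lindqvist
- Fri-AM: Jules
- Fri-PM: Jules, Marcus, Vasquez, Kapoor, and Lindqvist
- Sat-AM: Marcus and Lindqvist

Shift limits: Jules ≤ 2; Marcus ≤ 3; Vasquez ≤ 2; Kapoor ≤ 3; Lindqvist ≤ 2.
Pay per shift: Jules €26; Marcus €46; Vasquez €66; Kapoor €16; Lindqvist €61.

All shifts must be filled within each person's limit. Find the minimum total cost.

Fri-AM can only be covered by Jules, so that assignment is forced.
Picking the cheapest available baker for each shift independently would cost €168, but that ignores the shift limits.
An optimal schedule: Tue-PM→Jules, Wed-AM→Kapoor, Wed-PM→Kapoor, Thu-AM→Marcus, Thu-PM→Kapoor, Fri-AM→Jules, Fri-PM→Marcus, Sat-AM→Marcus.
Total: 26 + 16 + 16 + 46 + 16 + 26 + 46 + 46 = €238.

€238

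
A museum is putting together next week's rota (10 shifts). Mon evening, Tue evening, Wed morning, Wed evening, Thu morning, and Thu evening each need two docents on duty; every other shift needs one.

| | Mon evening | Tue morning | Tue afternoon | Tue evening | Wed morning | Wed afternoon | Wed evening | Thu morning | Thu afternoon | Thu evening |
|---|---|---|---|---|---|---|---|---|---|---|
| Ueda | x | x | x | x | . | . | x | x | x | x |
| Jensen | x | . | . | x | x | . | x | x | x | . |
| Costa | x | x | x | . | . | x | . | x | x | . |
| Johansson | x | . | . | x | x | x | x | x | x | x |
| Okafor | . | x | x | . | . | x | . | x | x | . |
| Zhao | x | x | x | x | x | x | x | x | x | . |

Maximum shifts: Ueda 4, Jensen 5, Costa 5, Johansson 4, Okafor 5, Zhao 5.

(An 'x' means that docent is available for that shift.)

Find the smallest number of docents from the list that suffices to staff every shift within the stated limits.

4

16 slots to fill and no one can take more than 5, so at least ⌈16/5⌉ = 4 docents are needed.
Ueda, Jensen, Costa, and Johansson alone can cover everything: Mon evening→Jensen+Costa, Tue morning→Ueda, Tue afternoon→Ueda, Tue evening→Ueda+Jensen, Wed morning→Jensen+Johansson, Wed afternoon→Costa, Wed evening→Jensen+Johansson, Thu morning→Costa+Johansson, Thu afternoon→Jensen, Thu evening→Ueda+Johansson.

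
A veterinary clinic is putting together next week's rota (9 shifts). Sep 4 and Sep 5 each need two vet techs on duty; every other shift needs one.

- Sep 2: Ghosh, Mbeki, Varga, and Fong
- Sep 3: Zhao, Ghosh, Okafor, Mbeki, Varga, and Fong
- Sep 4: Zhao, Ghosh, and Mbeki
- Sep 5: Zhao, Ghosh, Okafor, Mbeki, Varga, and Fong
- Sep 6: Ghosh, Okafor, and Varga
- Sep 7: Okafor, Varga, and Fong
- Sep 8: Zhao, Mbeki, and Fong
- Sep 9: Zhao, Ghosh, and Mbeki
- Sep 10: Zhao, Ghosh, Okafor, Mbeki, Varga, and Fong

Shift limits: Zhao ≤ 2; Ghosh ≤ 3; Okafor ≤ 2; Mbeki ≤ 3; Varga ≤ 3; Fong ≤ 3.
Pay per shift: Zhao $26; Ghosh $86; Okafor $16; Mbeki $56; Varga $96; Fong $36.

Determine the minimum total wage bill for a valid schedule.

$446

Picking the cheapest available vet tech for each shift independently would cost $276, but that ignores the shift limits.
An optimal schedule: Sep 2→Fong, Sep 3→Fong, Sep 4→Zhao+Mbeki, Sep 5→Mbeki+Ghosh, Sep 6→Okafor, Sep 7→Okafor, Sep 8→Zhao, Sep 9→Mbeki, Sep 10→Fong.
Total: 36 + 36 + 26 + 56 + 56 + 86 + 16 + 16 + 26 + 56 + 36 = $446.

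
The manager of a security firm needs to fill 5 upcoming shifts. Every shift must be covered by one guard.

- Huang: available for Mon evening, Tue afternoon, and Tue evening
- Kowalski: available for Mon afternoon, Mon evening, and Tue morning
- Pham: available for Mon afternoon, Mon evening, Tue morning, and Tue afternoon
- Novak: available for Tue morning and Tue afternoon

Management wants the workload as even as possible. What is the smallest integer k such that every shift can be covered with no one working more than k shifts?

With 4 guards and 5 worker-slots to fill, someone must work at least ⌈5/4⌉ = 2 shifts, so k ≥ 2.
k = 2 works: Mon afternoon→Kowalski, Mon evening→Huang, Tue morning→Kowalski, Tue afternoon→Pham, Tue evening→Huang.
Loads: Huang 2, Kowalski 2, Pham 1, Novak 0 — all ≤ 2.

2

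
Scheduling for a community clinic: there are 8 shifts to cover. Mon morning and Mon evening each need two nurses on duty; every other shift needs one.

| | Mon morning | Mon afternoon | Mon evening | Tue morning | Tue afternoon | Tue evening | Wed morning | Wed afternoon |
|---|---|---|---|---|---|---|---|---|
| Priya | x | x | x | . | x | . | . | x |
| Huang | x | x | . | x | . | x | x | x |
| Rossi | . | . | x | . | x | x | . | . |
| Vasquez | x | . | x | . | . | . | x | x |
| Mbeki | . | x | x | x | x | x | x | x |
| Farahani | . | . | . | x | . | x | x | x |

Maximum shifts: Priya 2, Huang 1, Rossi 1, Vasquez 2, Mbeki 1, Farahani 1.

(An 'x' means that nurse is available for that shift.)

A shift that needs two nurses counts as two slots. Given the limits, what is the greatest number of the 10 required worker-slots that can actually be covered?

Total capacity across all nurses is 2+1+1+2+1+1 = 8, and 10 slots are needed, so at most 8 can be filled.
An assignment achieving 8: Mon morning→Priya+Huang, Mon afternoon→Priya, Mon evening→Vasquez, Tue morning→Mbeki, Tue afternoon→Rossi, Tue evening→Farahani, Wed morning→Vasquez.
Loads: Priya 2/2, Huang 1/1, Rossi 1/1, Vasquez 2/2, Mbeki 1/1, Farahani 1/1.

8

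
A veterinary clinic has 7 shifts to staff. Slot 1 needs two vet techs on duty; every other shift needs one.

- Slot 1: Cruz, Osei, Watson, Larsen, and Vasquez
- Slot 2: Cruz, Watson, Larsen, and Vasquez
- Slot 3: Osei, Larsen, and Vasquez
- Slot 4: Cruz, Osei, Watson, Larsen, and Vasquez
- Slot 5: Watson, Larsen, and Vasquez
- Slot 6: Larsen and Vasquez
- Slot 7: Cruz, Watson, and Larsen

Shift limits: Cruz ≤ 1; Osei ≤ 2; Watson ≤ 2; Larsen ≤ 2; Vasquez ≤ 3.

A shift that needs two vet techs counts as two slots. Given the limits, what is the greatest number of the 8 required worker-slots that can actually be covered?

Total capacity across all vet techs is 1+2+2+2+3 = 10, and 8 slots are needed, so at most 8 can be filled.
An assignment achieving 8: Slot 1→Osei+Larsen, Slot 2→Watson, Slot 3→Osei, Slot 4→Vasquez, Slot 5→Watson, Slot 6→Larsen, Slot 7→Cruz.
Loads: Cruz 1/1, Osei 2/2, Watson 2/2, Larsen 2/2, Vasquez 1/3.

8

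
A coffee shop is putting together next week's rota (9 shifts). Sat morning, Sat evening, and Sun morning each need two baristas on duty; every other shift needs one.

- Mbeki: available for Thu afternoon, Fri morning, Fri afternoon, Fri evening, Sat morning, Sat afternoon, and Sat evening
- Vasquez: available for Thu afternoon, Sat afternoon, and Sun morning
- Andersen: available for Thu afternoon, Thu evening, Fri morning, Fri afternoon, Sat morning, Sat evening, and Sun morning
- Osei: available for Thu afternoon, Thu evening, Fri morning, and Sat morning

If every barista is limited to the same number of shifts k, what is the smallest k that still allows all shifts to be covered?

3

With 4 baristas and 12 worker-slots to fill, someone must work at least ⌈12/4⌉ = 3 shifts, so k ≥ 3.
k = 3 works: Thu afternoon→Vasquez, Thu evening→Osei, Fri morning→Osei, Fri afternoon→Mbeki, Fri evening→Mbeki, Sat morning→Andersen+Osei, Sat afternoon→Vasquez, Sat evening→Mbeki+Andersen, Sun morning→Vasquez+Andersen.
Loads: Mbeki 3, Vasquez 3, Andersen 3, Osei 3 — all ≤ 3.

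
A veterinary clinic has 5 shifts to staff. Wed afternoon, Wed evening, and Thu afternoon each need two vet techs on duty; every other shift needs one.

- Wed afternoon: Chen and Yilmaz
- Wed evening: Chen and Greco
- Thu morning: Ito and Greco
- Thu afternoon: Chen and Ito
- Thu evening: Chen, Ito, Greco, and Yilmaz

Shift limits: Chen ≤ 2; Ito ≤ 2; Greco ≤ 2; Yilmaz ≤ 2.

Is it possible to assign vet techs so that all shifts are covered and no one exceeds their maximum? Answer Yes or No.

Total capacity is 8 and 8 slots are needed, so capacity alone doesn't rule it out.
Shifts {Wed afternoon, Wed evening, Thu afternoon} need 6 worker-slots in total, but the vet techs available for any of those shifts (Chen, Ito, Greco, and Yilmaz) can supply at most 5 among them. So no valid schedule exists.

No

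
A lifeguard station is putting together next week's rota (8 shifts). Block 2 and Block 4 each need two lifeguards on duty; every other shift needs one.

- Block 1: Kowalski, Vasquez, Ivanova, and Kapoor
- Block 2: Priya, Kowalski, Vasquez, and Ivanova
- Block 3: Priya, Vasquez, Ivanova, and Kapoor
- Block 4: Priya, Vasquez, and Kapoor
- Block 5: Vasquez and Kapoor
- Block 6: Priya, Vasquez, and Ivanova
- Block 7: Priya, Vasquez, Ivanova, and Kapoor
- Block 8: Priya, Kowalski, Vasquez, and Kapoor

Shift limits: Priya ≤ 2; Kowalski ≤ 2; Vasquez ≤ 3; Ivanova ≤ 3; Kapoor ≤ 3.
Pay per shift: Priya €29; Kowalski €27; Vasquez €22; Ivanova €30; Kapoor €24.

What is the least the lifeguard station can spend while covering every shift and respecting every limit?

€250

Picking the cheapest available lifeguard for each shift independently would cost €227, but that ignores the shift limits.
An optimal schedule: Block 1→Kapoor, Block 2→Kowalski+Priya, Block 3→Kapoor, Block 4→Vasquez+Kapoor, Block 5→Vasquez, Block 6→Vasquez, Block 7→Priya, Block 8→Kowalski.
Total: 24 + 27 + 29 + 24 + 22 + 24 + 22 + 22 + 29 + 27 = €250.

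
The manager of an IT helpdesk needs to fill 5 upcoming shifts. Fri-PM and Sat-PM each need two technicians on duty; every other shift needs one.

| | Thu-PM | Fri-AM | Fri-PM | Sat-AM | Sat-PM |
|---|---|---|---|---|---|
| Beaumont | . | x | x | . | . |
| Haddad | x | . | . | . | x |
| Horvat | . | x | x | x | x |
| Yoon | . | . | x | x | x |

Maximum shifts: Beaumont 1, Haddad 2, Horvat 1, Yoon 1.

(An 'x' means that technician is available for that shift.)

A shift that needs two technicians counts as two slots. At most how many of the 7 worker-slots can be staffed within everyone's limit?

5

Total capacity across all technicians is 1+2+1+1 = 5, and 7 slots are needed, so at most 5 can be filled.
An assignment achieving 5: Thu-PM→Haddad, Fri-AM→Beaumont, Fri-PM→Yoon, Sat-AM→Horvat, Sat-PM→Haddad.
Loads: Beaumont 1/1, Haddad 2/2, Horvat 1/1, Yoon 1/1.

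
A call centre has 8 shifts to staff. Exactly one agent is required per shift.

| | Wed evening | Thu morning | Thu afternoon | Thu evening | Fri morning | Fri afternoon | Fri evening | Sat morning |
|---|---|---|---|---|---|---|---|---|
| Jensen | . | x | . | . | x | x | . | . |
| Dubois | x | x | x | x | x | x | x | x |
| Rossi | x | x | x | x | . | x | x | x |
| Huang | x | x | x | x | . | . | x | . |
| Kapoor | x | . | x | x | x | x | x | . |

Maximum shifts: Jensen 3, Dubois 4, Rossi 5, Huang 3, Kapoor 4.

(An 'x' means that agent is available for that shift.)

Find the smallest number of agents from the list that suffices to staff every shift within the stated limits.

8 slots to fill and no one can take more than 5, so at least ⌈8/5⌉ = 2 agents are needed.
Jensen and Rossi alone can cover everything: Wed evening→Rossi, Thu morning→Jensen, Thu afternoon→Rossi, Thu evening→Rossi, Fri morning→Jensen, Fri afternoon→Jensen, Fri evening→Rossi, Sat morning→Rossi.

2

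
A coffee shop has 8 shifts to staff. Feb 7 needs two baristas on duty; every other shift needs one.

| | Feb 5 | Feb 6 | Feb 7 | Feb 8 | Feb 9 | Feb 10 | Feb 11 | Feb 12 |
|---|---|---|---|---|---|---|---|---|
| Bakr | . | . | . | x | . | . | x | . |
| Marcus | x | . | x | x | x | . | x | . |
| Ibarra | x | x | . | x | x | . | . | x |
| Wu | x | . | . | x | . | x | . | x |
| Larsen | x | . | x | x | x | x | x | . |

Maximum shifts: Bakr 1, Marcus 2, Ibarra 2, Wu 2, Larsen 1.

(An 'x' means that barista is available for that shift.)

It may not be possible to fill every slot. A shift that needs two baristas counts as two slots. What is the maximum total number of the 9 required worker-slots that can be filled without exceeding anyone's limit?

Total capacity across all baristas is 1+2+2+2+1 = 8, and 9 slots are needed, so at most 8 can be filled.
An assignment achieving 8: Feb 5→Wu, Feb 6→Ibarra, Feb 7→Marcus+Larsen, Feb 9→Marcus, Feb 10→Wu, Feb 11→Bakr, Feb 12→Ibarra.
Loads: Bakr 1/1, Marcus 2/2, Ibarra 2/2, Wu 2/2, Larsen 1/1.

8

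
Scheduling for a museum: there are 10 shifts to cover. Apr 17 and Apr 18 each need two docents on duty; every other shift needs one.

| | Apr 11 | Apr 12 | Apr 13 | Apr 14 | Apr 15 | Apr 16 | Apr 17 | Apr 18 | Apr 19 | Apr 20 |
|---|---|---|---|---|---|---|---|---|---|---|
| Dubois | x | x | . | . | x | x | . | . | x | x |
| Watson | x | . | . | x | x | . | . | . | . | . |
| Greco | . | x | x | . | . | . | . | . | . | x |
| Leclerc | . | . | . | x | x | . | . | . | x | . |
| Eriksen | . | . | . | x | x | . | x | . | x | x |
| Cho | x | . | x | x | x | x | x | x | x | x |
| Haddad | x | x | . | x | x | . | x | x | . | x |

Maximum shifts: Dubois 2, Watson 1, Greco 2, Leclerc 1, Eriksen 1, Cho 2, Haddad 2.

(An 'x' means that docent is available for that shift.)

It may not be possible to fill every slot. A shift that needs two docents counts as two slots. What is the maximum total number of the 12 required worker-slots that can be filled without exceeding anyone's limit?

Total capacity across all docents is 2+1+2+1+1+2+2 = 11, and 12 slots are needed, so at most 11 can be filled.
An assignment achieving 11: Apr 11→Watson, Apr 12→Dubois, Apr 13→Greco, Apr 14→Haddad, Apr 16→Dubois, Apr 17→Eriksen+Cho, Apr 18→Cho+Haddad, Apr 19→Leclerc, Apr 20→Greco.
Loads: Dubois 2/2, Watson 1/1, Greco 2/2, Leclerc 1/1, Eriksen 1/1, Cho 2/2, Haddad 2/2.

11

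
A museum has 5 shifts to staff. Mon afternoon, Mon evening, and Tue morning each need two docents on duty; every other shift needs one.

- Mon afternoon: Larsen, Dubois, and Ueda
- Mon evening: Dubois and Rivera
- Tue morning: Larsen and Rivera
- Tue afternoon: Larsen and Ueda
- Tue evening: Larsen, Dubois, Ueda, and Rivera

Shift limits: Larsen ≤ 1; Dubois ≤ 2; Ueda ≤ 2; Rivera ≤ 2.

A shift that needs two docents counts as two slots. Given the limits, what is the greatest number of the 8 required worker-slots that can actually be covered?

7

Total capacity across all docents is 1+2+2+2 = 7, and 8 slots are needed, so at most 7 can be filled.
An assignment achieving 7: Mon afternoon→Dubois+Ueda, Mon evening→Dubois+Rivera, Tue morning→Larsen+Rivera, Tue afternoon→Ueda.
Loads: Larsen 1/1, Dubois 2/2, Ueda 2/2, Rivera 2/2.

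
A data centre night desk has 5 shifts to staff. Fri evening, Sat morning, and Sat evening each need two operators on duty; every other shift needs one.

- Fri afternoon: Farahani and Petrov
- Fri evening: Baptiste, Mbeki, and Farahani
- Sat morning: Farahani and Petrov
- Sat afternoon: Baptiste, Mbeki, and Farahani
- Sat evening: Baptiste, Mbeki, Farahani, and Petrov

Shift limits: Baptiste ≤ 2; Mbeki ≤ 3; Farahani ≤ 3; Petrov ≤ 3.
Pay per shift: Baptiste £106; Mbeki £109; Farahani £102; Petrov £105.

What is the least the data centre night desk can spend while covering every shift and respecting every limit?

£833

Sat morning can only be covered by Farahani and Petrov, so that assignment is forced.
Picking the cheapest available operator for each shift independently would cost £826, but that ignores the shift limits.
An optimal schedule: Fri afternoon→Petrov, Fri evening→Farahani+Baptiste, Sat morning→Farahani+Petrov, Sat afternoon→Farahani, Sat evening→Petrov+Baptiste.
Total: 105 + 102 + 106 + 102 + 105 + 102 + 105 + 106 = £833.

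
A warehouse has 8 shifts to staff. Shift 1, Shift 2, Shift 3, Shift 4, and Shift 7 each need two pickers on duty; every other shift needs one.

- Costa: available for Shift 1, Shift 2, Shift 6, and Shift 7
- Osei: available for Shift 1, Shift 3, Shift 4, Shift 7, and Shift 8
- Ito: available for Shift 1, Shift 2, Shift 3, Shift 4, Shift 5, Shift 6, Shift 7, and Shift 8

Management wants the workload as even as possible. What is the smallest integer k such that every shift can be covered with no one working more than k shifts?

5

With 3 pickers and 13 worker-slots to fill, someone must work at least ⌈13/3⌉ = 5 shifts, so k ≥ 5.
k = 5 works: Shift 1→Costa+Osei, Shift 2→Costa+Ito, Shift 3→Osei+Ito, Shift 4→Osei+Ito, Shift 5→Ito, Shift 6→Costa, Shift 7→Costa+Osei, Shift 8→Osei.
Loads: Costa 4, Osei 5, Ito 4 — all ≤ 5.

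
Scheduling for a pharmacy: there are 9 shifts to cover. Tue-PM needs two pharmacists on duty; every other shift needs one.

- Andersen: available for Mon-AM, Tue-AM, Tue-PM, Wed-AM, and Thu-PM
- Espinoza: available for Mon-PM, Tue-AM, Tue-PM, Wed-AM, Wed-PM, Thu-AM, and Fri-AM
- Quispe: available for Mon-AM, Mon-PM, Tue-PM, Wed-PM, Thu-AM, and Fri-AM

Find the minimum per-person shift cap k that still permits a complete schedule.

4

With 3 pharmacists and 10 worker-slots to fill, someone must work at least ⌈10/3⌉ = 4 shifts, so k ≥ 4.
k = 4 works: Mon-AM→Andersen, Mon-PM→Espinoza, Tue-AM→Andersen, Tue-PM→Espinoza+Quispe, Wed-AM→Andersen, Wed-PM→Espinoza, Thu-AM→Espinoza, Thu-PM→Andersen, Fri-AM→Quispe.
Loads: Andersen 4, Espinoza 4, Quispe 2 — all ≤ 4.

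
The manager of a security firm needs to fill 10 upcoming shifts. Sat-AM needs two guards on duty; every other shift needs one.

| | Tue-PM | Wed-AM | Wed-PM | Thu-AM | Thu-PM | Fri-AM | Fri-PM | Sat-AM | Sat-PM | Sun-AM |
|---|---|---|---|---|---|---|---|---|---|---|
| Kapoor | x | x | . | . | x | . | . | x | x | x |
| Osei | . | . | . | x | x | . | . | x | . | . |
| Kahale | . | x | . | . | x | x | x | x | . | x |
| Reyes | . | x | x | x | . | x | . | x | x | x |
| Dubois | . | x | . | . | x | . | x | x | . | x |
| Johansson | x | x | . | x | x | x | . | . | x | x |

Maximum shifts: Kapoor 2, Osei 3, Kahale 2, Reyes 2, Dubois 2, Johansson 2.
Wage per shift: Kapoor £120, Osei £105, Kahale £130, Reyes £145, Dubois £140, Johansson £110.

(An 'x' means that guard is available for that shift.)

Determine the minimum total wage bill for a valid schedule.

Wed-PM can only be covered by Reyes, so that assignment is forced.
Picking the cheapest available guard for each shift independently would cost £1260, but that ignores the shift limits.
An optimal schedule: Tue-PM→Johansson, Wed-AM→Kapoor, Wed-PM→Reyes, Thu-AM→Osei, Thu-PM→Osei, Fri-AM→Johansson, Fri-PM→Kahale, Sat-AM→Osei+Dubois, Sat-PM→Kapoor, Sun-AM→Kahale.
Total: 110 + 120 + 145 + 105 + 105 + 110 + 130 + 105 + 140 + 120 + 130 = £1320.

£1320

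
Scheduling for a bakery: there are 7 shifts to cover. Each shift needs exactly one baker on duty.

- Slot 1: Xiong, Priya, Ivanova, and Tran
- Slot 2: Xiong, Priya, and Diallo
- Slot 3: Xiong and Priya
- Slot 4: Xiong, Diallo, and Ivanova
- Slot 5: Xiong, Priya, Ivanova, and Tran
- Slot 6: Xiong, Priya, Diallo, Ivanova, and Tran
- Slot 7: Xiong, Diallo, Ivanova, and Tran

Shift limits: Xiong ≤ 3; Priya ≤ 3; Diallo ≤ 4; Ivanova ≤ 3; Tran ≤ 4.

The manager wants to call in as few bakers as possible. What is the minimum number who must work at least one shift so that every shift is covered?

2

7 slots to fill and no one can take more than 4, so at least ⌈7/4⌉ = 2 bakers are needed.
Xiong and Diallo alone can cover everything: Slot 1→Xiong, Slot 2→Diallo, Slot 3→Xiong, Slot 4→Diallo, Slot 5→Xiong, Slot 6→Diallo, Slot 7→Diallo.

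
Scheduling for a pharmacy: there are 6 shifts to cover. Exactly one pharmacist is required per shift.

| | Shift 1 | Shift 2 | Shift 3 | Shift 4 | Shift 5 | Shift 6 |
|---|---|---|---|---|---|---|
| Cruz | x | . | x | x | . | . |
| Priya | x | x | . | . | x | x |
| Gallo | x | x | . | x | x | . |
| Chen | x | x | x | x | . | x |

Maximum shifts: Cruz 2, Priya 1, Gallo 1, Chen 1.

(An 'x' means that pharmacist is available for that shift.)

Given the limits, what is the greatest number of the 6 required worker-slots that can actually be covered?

Total capacity across all pharmacists is 2+1+1+1 = 5, and 6 slots are needed, so at most 5 can be filled.
An assignment achieving 5: Shift 2→Gallo, Shift 3→Cruz, Shift 4→Cruz, Shift 5→Priya, Shift 6→Chen.
Loads: Cruz 2/2, Priya 1/1, Gallo 1/1, Chen 1/1.

5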